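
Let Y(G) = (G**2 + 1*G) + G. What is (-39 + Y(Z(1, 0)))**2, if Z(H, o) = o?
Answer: 1521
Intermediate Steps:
Y(G) = G**2 + 2*G (Y(G) = (G**2 + G) + G = (G + G**2) + G = G**2 + 2*G)
(-39 + Y(Z(1, 0)))**2 = (-39 + 0*(2 + 0))**2 = (-39 + 0*2)**2 = (-39 + 0)**2 = (-39)**2 = 1521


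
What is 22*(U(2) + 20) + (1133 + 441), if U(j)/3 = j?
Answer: 2146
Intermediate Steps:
U(j) = 3*j
22*(U(2) + 20) + (1133 + 441) = 22*(3*2 + 20) + (1133 + 441) = 22*(6 + 20) + 1574 = 22*26 + 1574 = 572 + 1574 = 2146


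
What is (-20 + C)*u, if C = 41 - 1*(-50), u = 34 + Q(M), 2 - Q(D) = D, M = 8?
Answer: 1988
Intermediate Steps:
Q(D) = 2 - D
u = 28 (u = 34 + (2 - 1*8) = 34 + (2 - 8) = 34 - 6 = 28)
C = 91 (C = 41 + 50 = 91)
(-20 + C)*u = (-20 + 91)*28 = 71*28 = 1988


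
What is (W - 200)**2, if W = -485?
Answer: 469225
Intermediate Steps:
(W - 200)**2 = (-485 - 200)**2 = (-685)**2 = 469225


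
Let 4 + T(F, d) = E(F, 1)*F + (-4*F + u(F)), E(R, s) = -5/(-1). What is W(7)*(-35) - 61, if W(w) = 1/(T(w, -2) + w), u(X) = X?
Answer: -1072/17 ≈ -63.059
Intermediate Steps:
E(R, s) = 5 (E(R, s) = -5*(-1) = 5)
T(F, d) = -4 + 2*F (T(F, d) = -4 + (5*F + (-4*F + F)) = -4 + (5*F - 3*F) = -4 + 2*F)
W(w) = 1/(-4 + 3*w) (W(w) = 1/((-4 + 2*w) + w) = 1/(-4 + 3*w))
W(7)*(-35) - 61 = -35/(-4 + 3*7) - 61 = -35/(-4 + 21) - 61 = -35/17 - 61 = -1072/17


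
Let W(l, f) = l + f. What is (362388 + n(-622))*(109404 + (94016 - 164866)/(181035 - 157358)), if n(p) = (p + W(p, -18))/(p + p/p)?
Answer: 582929239667360180/14703417 ≈ 3.9646e+10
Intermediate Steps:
W(l, f) = f + l
n(p) = (-18 + 2*p)/(1 + p) (n(p) = (p + (-18 + p))/(p + p/p) = (-18 + 2*p)/(p + 1) = (-18 + 2*p)/(1 + p))
(362388 + n(-622))*(109404 + (94016 - 164866)/(181035 - 157358)) = (362388 + 2*(-9 - 622)/(1 - 622))*(109404 + (94016 - 164866)/(181035 - 157358)) = (362388 + 2*(-631)/(-621))*(109404 - 70850/23677) = (362388 + 2*(-1/621)*(-631))*(109404 - 70850*1/23677) = (362388 + 1262/621)*(109404 - 70850/23677) = (225044210/621)*(2590287658/23677) = 582929239667360180/14703417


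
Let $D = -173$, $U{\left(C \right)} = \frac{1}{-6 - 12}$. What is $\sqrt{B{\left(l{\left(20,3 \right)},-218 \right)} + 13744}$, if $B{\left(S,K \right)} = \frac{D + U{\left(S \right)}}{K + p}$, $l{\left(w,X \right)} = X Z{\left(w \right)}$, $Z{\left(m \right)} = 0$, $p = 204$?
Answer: $\frac{\sqrt{495229}}{6} \approx 117.29$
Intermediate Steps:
$U{\left(C \right)} = - \frac{1}{18}$ ($U{\left(C \right)} = \frac{1}{-18} = - \frac{1}{18}$)
$l{\left(w,X \right)} = 0$ ($l{\left(w,X \right)} = X 0 = 0$)
$B{\left(S,K \right)} = - \frac{3115}{18 \left(204 + K\right)}$ ($B{\left(S,K \right)} = \frac{-173 - \frac{1}{18}}{K + 204} = - \frac{3115}{18 \left(204 + K\right)}$)
$\sqrt{B{\left(l{\left(20,3 \right)},-218 \right)} + 13744} = \sqrt{- \frac{3115}{3672 + 18 \left(-218\right)} + 13744} = \sqrt{- \frac{3115}{3672 - 3924} + 13744} = \sqrt{- \frac{3115}{-252} + 13744} = \sqrt{\left(-3115\right) \left(- \frac{1}{252}\right) + 13744} = \sqrt{\frac{445}{36} + 13744} = \sqrt{\frac{495229}{36}} = \frac{\sqrt{495229}}{6}$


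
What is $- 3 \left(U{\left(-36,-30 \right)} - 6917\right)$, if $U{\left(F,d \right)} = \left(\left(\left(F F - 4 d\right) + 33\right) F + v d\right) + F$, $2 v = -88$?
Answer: $173391$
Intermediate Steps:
$v = -44$ ($v = \frac{1}{2} \left(-88\right) = -44$)
$U{\left(F,d \right)} = F - 44 d + F \left(33 + F^{2} - 4 d\right)$ ($U{\left(F,d \right)} = \left(\left(\left(F F - 4 d\right) + 33\right) F - 44 d\right) + F = \left(\left(\left(F^{2} - 4 d\right) + 33\right) F - 44 d\right) + F = \left(\left(33 + F^{2} - 4 d\right) F - 44 d\right) + F = \left(F \left(33 + F^{2} - 4 d\right) - 44 d\right) + F = \left(- 44 d + F \left(33 + F^{2} - 4 d\right)\right) + F = F - 44 d + F \left(33 + F^{2} - 4 d\right)$)
$- 3 \left(U{\left(-36,-30 \right)} - 6917\right) = - 3 \left(\left(\left(-36\right)^{3} - -1320 + 34 \left(-36\right) - \left(-144\right) \left(-30\right)\right) - 6917\right) = - 3 \left(\left(-46656 + 1320 - 1224 - 4320\right) - 6917\right) = - 3 \left(-50880 - 6917\right) = \left(-3\right) \left(-57797\right) = 173391$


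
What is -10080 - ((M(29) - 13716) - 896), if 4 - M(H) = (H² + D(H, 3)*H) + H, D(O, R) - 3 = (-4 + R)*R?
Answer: 5398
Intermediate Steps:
D(O, R) = 3 + R*(-4 + R) (D(O, R) = 3 + (-4 + R)*R = 3 + R*(-4 + R))
M(H) = 4 - H - H² (M(H) = 4 - ((H² + (3 + 3² - 4*3)*H) + H) = 4 - ((H² + (3 + 9 - 12)*H) + H) = 4 - ((H² + 0*H) + H) = 4 - ((H² + 0) + H) = 4 - (H² + H) = 4 - (H + H²) = 4 + (-H - H²) = 4 - H - H²)
-10080 - ((M(29) - 13716) - 896) = -10080 - (((4 - 1*29 - 1*29²) - 13716) - 896) = -10080 - (((4 - 29 - 1*841) - 13716) - 896) = -10080 - (((4 - 29 - 841) - 13716) - 896) = -10080 - ((-866 - 13716) - 896) = -10080 - (-14582 - 896) = -10080 - 1*(-15478) = -10080 + 15478 = 5398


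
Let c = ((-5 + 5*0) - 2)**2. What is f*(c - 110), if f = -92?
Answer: 5612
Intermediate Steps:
c = 49 (c = ((-5 + 0) - 2)**2 = (-5 - 2)**2 = (-7)**2 = 49)
f*(c - 110) = -92*(49 - 110) = -92*(-61) = 5612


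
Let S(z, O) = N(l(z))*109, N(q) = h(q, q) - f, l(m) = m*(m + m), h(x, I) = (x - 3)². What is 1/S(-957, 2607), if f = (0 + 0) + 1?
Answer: 1/365706616459616 ≈ 2.7344e-15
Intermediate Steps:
h(x, I) = (-3 + x)²
f = 1 (f = 0 + 1 = 1)
l(m) = 2*m² (l(m) = m*(2*m) = 2*m²)
N(q) = -1 + (-3 + q)² (N(q) = (-3 + q)² - 1*1 = (-3 + q)² - 1 = -1 + (-3 + q)²)
S(z, O) = -109 + 109*(-3 + 2*z²)² (S(z, O) = (-1 + (-3 + 2*z²)²)*109 = -109 + 109*(-3 + 2*z²)²)
1/S(-957, 2607) = 1/(-109 + 109*(-3 + 2*(-957)²)²) = 1/(-109 + 109*(-3 + 2*915849)²) = 1/(-109 + 109*(-3 + 1831698)²) = 1/(-109 + 109*1831695²) = 1/(-109 + 109*3355106573025) = 1/(-109 + 365706616459725) = 1/365706616459616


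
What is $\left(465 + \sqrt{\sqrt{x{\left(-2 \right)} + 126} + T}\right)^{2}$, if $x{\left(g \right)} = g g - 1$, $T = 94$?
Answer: $\left(465 + \sqrt{94 + \sqrt{129}}\right)^{2} \approx 2.2588 \cdot 10^{5}$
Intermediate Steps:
$x{\left(g \right)} = -1 + g^{2}$ ($x{\left(g \right)} = g^{2} - 1 = -1 + g^{2}$)
$\left(465 + \sqrt{\sqrt{x{\left(-2 \right)} + 126} + T}\right)^{2} = \left(465 + \sqrt{\sqrt{\left(-1 + \left(-2\right)^{2}\right) + 126} + 94}\right)^{2} = \left(465 + \sqrt{\sqrt{\left(-1 + 4\right) + 126} + 94}\right)^{2} = \left(465 + \sqrt{\sqrt{3 + 126} + 94}\right)^{2} = \left(465 + \sqrt{\sqrt{129} + 94}\right)^{2} = \left(465 + \sqrt{94 + \sqrt{129}}\right)^{2}$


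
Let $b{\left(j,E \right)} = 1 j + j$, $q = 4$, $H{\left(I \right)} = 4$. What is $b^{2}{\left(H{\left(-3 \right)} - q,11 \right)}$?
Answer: $0$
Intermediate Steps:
$b{\left(j,E \right)} = 2 j$ ($b{\left(j,E \right)} = j + j = 2 j$)
$b^{2}{\left(H{\left(-3 \right)} - q,11 \right)} = \left(2 \left(4 - 4\right)\right)^{2} = \left(2 \cdot 0\right)^{2} = 0^{2} = 0$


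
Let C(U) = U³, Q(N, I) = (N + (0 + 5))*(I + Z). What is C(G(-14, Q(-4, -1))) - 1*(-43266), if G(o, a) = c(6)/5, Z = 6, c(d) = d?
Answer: 5408466/125 ≈ 43268.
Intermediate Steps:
Q(N, I) = (5 + N)*(6 + I) (Q(N, I) = (N + (0 + 5))*(I + 6) = (N + 5)*(6 + I) = (5 + N)*(6 + I))
G(o, a) = 6/5
C(G(-14, Q(-4, -1))) - 1*(-43266) = (6/5)³ - 1*(-43266) = 216/125 + 43266 = 5408466/125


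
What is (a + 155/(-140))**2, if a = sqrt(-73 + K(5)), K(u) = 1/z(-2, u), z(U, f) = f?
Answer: (155 - 56*I*sqrt(455))**2/19600 ≈ -71.574 - 18.893*I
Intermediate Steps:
K(u) = 1/u
a = 2*I*sqrt(455)/5 (a = sqrt(-73 + 1/5) = sqrt(-364/5) = 2*I*sqrt(455)/5 ≈ 8.5323*I)
(a + 155/(-140))**2 = (2*I*sqrt(455)/5 + 155/(-140))**2 = (2*I*sqrt(455)/5 + 155*(-1/140))**2 = (2*I*sqrt(455)/5 - 31/28)**2 = (-31/28 + 2*I*sqrt(455)/5)**2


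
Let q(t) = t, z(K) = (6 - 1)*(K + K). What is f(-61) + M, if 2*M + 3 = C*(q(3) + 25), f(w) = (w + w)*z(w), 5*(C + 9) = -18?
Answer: 742421/10 ≈ 74242.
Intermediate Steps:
C = -63/5 (C = -9 + (⅕)*(-18) = -9 - 18/5 = -63/5 ≈ -12.600)
z(K) = 10*K (z(K) = 5*(2*K) = 10*K)
f(w) = 20*w² (f(w) = (w + w)*(10*w) = (2*w)*(10*w) = 20*w²)
M = -1779/10 (M = -3/2 + (-63*(3 + 25)/5)/2 = -3/2 + (-63/5*28)/2 = -3/2 + (½)*(-1764/5) = -3/2 - 882/5 = -1779/10 ≈ -177.90)
f(-61) + M = 20*(-61)² - 1779/10 = 20*3721 - 1779/10 = 74420 - 1779/10 = 742421/10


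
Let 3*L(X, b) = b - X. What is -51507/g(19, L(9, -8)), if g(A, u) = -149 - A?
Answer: 17169/56 ≈ 306.59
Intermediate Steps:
L(X, b) = -X/3 + b/3 (L(X, b) = (b - X)/3 = -X/3 + b/3)
-51507/g(19, L(9, -8)) = -51507/(-149 - 1*19) = -51507/(-149 - 19) = -51507/(-168) = -51507*(-1/168) = 17169/56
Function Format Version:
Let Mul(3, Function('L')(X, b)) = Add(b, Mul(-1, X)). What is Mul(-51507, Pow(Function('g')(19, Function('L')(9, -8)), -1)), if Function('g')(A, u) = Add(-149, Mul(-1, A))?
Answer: Rational(17169, 56) ≈ 306.59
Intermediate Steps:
Function('L')(X, b) = Add(Mul(Rational(-1, 3), X), Mul(Rational(1, 3), b)) (Function('L')(X, b) = Mul(Rational(1, 3), Add(b, Mul(-1, X))) = Add(Mul(Rational(-1, 3), X), Mul(Rational(1, 3), b)))
Mul(-51507, Pow(Function('g')(19, Function('L')(9, -8)), -1)) = Mul(-51507, Pow(Add(-149, Mul(-1, 19)), -1)) = Mul(-51507, Pow(Add(-149, -19), -1)) = Mul(-51507, Pow(-168, -1)) = Mul(-51507, Rational(-1, 168)) = Rational(17169, 56)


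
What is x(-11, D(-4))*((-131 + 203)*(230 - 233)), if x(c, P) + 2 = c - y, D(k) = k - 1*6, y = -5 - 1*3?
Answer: 1080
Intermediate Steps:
y = -8 (y = -5 - 3 = -8)
D(k) = -6 + k (D(k) = k - 6 = -6 + k)
x(c, P) = 6 + c (x(c, P) = -2 + (c - 1*(-8)) = -2 + (c + 8) = -2 + (8 + c) = 6 + c)
x(-11, D(-4))*((-131 + 203)*(230 - 233)) = (6 - 11)*((-131 + 203)*(230 - 233)) = -360*(-3) = -5*(-216) = 1080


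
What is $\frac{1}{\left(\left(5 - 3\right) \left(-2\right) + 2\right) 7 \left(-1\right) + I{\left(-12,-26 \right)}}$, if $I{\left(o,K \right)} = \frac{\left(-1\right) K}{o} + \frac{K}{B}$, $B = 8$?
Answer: $\frac{12}{103} \approx 0.1165$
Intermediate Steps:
$I{\left(o,K \right)} = \frac{K}{8} - \frac{K}{o}$ ($I{\left(o,K \right)} = \frac{\left(-1\right) K}{o} + \frac{K}{8} = - \frac{K}{o} + K \frac{1}{8} = - \frac{K}{o} + \frac{K}{8} = \frac{K}{8} - \frac{K}{o}$)
$\frac{1}{\left(\left(5 - 3\right) \left(-2\right) + 2\right) 7 \left(-1\right) + I{\left(-12,-26 \right)}} = \frac{1}{\left(\left(5 - 3\right) \left(-2\right) + 2\right) 7 \left(-1\right) + \left(\frac{1}{8} \left(-26\right) - - \frac{26}{-12}\right)} = \frac{1}{\left(2 \left(-2\right) + 2\right) 7 \left(-1\right) - \left(\frac{13}{4} - - \frac{13}{6}\right)} = \frac{1}{\left(-4 + 2\right) 7 \left(-1\right) - \frac{65}{12}} = \frac{1}{\left(-2\right) 7 \left(-1\right) - \frac{65}{12}} = \frac{1}{\left(-14\right) \left(-1\right) - \frac{65}{12}} = \frac{1}{14 - \frac{65}{12}} = \frac{1}{\frac{103}{12}} = \frac{12}{103}$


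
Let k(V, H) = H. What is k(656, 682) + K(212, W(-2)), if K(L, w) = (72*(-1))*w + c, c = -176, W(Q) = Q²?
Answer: 218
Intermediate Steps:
K(L, w) = -176 - 72*w (K(L, w) = (72*(-1))*w - 176 = -72*w - 176 = -176 - 72*w)
k(656, 682) + K(212, W(-2)) = 682 + (-176 - 72*(-2)²) = 682 + (-176 - 72*4) = 682 + (-176 - 288) = 682 - 464 = 218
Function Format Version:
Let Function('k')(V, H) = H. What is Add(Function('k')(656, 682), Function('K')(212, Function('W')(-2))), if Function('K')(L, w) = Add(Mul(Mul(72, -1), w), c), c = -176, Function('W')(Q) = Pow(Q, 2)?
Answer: 218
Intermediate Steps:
Function('K')(L, w) = Add(-176, Mul(-72, w)) (Function('K')(L, w) = Add(Mul(Mul(72, -1), w), -176) = Add(Mul(-72, w), -176) = Add(-176, Mul(-72, w)))
Add(Function('k')(656, 682), Function('K')(212, Function('W')(-2))) = Add(682, Add(-176, Mul(-72, Pow(-2, 2)))) = Add(682, Add(-176, Mul(-72, 4))) = Add(682, Add(-176, -288)) = Add(682, -464) = 218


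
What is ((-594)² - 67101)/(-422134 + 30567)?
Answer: -285735/391567 ≈ -0.72972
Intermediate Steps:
((-594)² - 67101)/(-422134 + 30567) = (352836 - 67101)/(-391567) = 285735*(-1/391567) = -285735/391567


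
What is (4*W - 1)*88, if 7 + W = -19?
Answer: -9240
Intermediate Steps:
W = -26 (W = -7 - 19 = -26)
(4*W - 1)*88 = (4*(-26) - 1)*88 = (-104 - 1)*88 = -105*88 = -9240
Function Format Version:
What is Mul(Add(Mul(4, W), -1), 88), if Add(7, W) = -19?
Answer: -9240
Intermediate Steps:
W = -26 (W = Add(-7, -19) = -26)
Mul(Add(Mul(4, W), -1), 88) = Mul(Add(Mul(4, -26), -1), 88) = Mul(Add(-104, -1), 88) = Mul(-105, 88) = -9240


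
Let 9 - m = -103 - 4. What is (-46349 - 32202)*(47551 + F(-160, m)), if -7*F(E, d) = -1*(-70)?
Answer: -3734393091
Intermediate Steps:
m = 116 (m = 9 - (-103 - 4) = 9 - 1*(-107) = 9 + 107 = 116)
F(E, d) = -10 (F(E, d) = -(-1)*(-70)/7 = -⅐*70 = -10)
(-46349 - 32202)*(47551 + F(-160, m)) = (-46349 - 32202)*(47551 - 10) = -78551*47541 = -3734393091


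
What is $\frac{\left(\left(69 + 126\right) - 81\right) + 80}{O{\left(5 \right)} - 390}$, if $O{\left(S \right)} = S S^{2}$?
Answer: $- \frac{194}{265} \approx -0.73208$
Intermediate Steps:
$O{\left(S \right)} = S^{3}$
$\frac{\left(\left(69 + 126\right) - 81\right) + 80}{O{\left(5 \right)} - 390} = \frac{\left(\left(69 + 126\right) - 81\right) + 80}{5^{3} - 390} = \frac{\left(195 - 81\right) + 80}{125 - 390} = \frac{114 + 80}{-265} = 194 \left(- \frac{1}{265}\right) = - \frac{194}{265}$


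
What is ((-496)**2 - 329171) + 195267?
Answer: 112112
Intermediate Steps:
((-496)**2 - 329171) + 195267 = (246016 - 329171) + 195267 = -83155 + 195267 = 112112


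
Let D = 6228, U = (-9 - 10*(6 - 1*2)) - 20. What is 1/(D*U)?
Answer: -1/429732 ≈ -2.3270e-6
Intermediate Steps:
U = -69 (U = (-9 - 10*(6 - 2)) - 20 = (-9 - 10*4) - 20 = (-9 - 40) - 20 = -49 - 20 = -69)
1/(D*U) = 1/(6228*(-69)) = 1/(-429732) = -1/429732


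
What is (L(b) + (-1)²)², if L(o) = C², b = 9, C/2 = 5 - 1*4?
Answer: 25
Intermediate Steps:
C = 2 (C = 2*(5 - 1*4) = 2*(5 - 4) = 2*1 = 2)
L(o) = 4 (L(o) = 2² = 4)
(L(b) + (-1)²)² = (4 + (-1)²)² = (4 + 1)² = 5² = 25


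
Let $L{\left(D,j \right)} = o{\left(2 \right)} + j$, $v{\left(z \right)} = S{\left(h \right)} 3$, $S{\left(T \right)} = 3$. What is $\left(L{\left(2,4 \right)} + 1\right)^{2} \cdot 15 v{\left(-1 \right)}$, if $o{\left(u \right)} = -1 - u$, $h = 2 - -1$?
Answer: $540$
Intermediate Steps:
$h = 3$ ($h = 2 + 1 = 3$)
$v{\left(z \right)} = 9$ ($v{\left(z \right)} = 3 \cdot 3 = 9$)
$L{\left(D,j \right)} = -3 + j$ ($L{\left(D,j \right)} = \left(-1 - 2\right) + j = -3 + j$)
$\left(L{\left(2,4 \right)} + 1\right)^{2} \cdot 15 v{\left(-1 \right)} = \left(\left(-3 + 4\right) + 1\right)^{2} \cdot 15 \cdot 9 = \left(1 + 1\right)^{2} \cdot 15 \cdot 9 = 2^{2} \cdot 15 \cdot 9 = 4 \cdot 15 \cdot 9 = 60 \cdot 9 = 540$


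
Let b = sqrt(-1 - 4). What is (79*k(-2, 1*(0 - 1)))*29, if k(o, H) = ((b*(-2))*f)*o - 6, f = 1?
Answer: -13746 + 9164*I*sqrt(5) ≈ -13746.0 + 20491.0*I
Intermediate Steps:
b = I*sqrt(5) (b = sqrt(-5) = I*sqrt(5) ≈ 2.2361*I)
k(o, H) = -6 - 2*I*o*sqrt(5) (k(o, H) = (((I*sqrt(5))*(-2))*1)*o - 6 = (-2*I*sqrt(5)*1)*o - 6 = (-2*I*sqrt(5))*o - 6 = -2*I*o*sqrt(5) - 6 = -6 - 2*I*o*sqrt(5))
(79*k(-2, 1*(0 - 1)))*29 = (79*(-6 - 2*I*(-2)*sqrt(5)))*29 = (79*(-6 + 4*I*sqrt(5)))*29 = (-474 + 316*I*sqrt(5))*29 = -13746 + 9164*I*sqrt(5)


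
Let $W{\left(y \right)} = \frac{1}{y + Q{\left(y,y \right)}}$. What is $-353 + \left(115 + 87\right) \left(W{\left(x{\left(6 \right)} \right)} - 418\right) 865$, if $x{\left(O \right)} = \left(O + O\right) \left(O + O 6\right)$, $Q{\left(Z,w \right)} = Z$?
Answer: $- \frac{36810809107}{504} \approx -7.3037 \cdot 10^{7}$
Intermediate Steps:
$x{\left(O \right)} = 14 O^{2}$ ($x{\left(O \right)} = 2 O \left(O + 6 O\right) = 2 O 7 O = 14 O^{2}$)
$W{\left(y \right)} = \frac{1}{2 y}$ ($W{\left(y \right)} = \frac{1}{y + y} = \frac{1}{2 y}$)
$-353 + \left(115 + 87\right) \left(W{\left(x{\left(6 \right)} \right)} - 418\right) 865 = -353 + \left(115 + 87\right) \left(\frac{1}{2 \cdot 14 \cdot 6^{2}} - 418\right) 865 = -353 + 202 \left(\frac{1}{2 \cdot 14 \cdot 36} - 418\right) 865 = -353 + 202 \left(\frac{1}{2 \cdot 504} - 418\right) 865 = -353 + 202 \left(\frac{1}{2} \cdot \frac{1}{504} - 418\right) 865 = -353 + 202 \left(\frac{1}{1008} - 418\right) 865 = -353 + 202 \left(- \frac{421343}{1008}\right) 865 = -353 - \frac{36810631195}{504} = - \frac{36810809107}{504}$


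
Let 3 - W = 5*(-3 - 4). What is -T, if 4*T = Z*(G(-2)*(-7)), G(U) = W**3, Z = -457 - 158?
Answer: -59055990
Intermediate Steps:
Z = -615
W = 38 (W = 3 - 5*(-3 - 4) = 3 - 5*(-7) = 3 - 1*(-35) = 3 + 35 = 38)
G(U) = 54872 (G(U) = 38**3 = 54872)
T = 59055990 (T = (-33746280*(-7))/4 = (-615*(-384104))/4 = (1/4)*236223960 = 59055990)
-T = -1*59055990 = -59055990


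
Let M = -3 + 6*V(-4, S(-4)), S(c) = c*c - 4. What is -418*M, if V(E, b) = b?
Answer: -28842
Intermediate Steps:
S(c) = -4 + c² (S(c) = c² - 4 = -4 + c²)
M = 69 (M = -3 + 6*(-4 + (-4)²) = -3 + 6*(-4 + 16) = -3 + 6*12 = -3 + 72 = 69)
-418*M = -418*69 = -28842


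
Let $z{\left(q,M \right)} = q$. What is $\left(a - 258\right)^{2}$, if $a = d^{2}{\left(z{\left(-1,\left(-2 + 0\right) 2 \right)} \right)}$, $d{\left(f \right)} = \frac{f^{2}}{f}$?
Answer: $66049$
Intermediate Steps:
$d{\left(f \right)} = f$
$a = 1$ ($a = \left(-1\right)^{2} = 1$)
$\left(a - 258\right)^{2} = \left(1 - 258\right)^{2} = \left(-257\right)^{2} = 66049$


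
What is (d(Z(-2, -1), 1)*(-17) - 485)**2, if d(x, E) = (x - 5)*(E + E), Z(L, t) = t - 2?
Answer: 45369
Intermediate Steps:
Z(L, t) = -2 + t
d(x, E) = 2*E*(-5 + x) (d(x, E) = (-5 + x)*(2*E) = 2*E*(-5 + x))
(d(Z(-2, -1), 1)*(-17) - 485)**2 = ((2*1*(-5 + (-2 - 1)))*(-17) - 485)**2 = ((2*1*(-5 - 3))*(-17) - 485)**2 = ((2*1*(-8))*(-17) - 485)**2 = (-16*(-17) - 485)**2 = (272 - 485)**2 = (-213)**2 = 45369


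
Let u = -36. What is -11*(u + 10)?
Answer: 286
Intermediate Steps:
-11*(u + 10) = -11*(-36 + 10) = -11*(-26) = 286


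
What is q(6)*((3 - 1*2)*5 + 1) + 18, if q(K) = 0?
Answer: 18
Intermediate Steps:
q(6)*((3 - 1*2)*5 + 1) + 18 = 0*((3 - 1*2)*5 + 1) + 18 = 0*((3 - 2)*5 + 1) + 18 = 0*(1*5 + 1) + 18 = 0*(5 + 1) + 18 = 0*6 + 18 = 0 + 18 = 18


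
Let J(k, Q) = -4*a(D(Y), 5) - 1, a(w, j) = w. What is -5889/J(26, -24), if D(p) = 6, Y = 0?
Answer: 5889/25 ≈ 235.56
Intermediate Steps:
J(k, Q) = -25 (J(k, Q) = -4*6 - 1 = -24 - 1 = -25)
-5889/J(26, -24) = -5889/(-25) = -5889*(-1/25) = 5889/25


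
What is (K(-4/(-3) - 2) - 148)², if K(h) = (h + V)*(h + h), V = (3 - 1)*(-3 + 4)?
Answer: 1817104/81 ≈ 22433.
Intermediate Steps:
V = 2 (V = 2*1 = 2)
K(h) = 2*h*(2 + h) (K(h) = (h + 2)*(h + h) = (2 + h)*(2*h) = 2*h*(2 + h))
(K(-4/(-3) - 2) - 148)² = (2*(-4/(-3) - 2)*(2 + (-4/(-3) - 2)) - 148)² = (2*(-4*(-⅓) - 2)*(2 + (-4*(-⅓) - 2)) - 148)² = (2*(4/3 - 2)*(2 + (4/3 - 2)) - 148)² = (2*(-⅔)*(2 - ⅔) - 148)² = (2*(-⅔)*(4/3) - 148)² = (-16/9 - 148)² = (-1348/9)² = 1817104/81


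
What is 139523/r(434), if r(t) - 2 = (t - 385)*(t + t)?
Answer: 139523/42534 ≈ 3.2803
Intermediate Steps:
r(t) = 2 + 2*t*(-385 + t) (r(t) = 2 + (t - 385)*(t + t) = 2 + (-385 + t)*(2*t) = 2 + 2*t*(-385 + t))
139523/r(434) = 139523/(2 - 770*434 + 2*434²) = 139523/(2 - 334180 + 2*188356) = 139523/(2 - 334180 + 376712) = 139523/42534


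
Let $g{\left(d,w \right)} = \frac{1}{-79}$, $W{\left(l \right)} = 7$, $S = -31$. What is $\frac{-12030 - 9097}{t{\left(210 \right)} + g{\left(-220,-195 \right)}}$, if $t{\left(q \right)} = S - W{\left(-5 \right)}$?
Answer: $\frac{1669033}{3003} \approx 555.79$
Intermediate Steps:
$g{\left(d,w \right)} = - \frac{1}{79}$
$t{\left(q \right)} = -38$ ($t{\left(q \right)} = -31 - 7 = -38$)
$\frac{-12030 - 9097}{t{\left(210 \right)} + g{\left(-220,-195 \right)}} = \frac{-12030 - 9097}{-38 - \frac{1}{79}} = - \frac{21127}{- \frac{3003}{79}} = \left(-21127\right) \left(- \frac{79}{3003}\right) = \frac{1669033}{3003}$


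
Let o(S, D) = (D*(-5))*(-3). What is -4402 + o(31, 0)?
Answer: -4402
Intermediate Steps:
o(S, D) = 15*D (o(S, D) = -5*D*(-3) = 15*D)
-4402 + o(31, 0) = -4402 + 15*0 = -4402 + 0 = -4402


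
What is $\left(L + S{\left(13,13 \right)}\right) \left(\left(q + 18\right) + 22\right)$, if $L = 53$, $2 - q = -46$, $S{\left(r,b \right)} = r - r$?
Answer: $4664$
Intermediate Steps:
$S{\left(r,b \right)} = 0$
$q = 48$ ($q = 2 - -46 = 2 + 46 = 48$)
$\left(L + S{\left(13,13 \right)}\right) \left(\left(q + 18\right) + 22\right) = \left(53 + 0\right) \left(\left(48 + 18\right) + 22\right) = 53 \left(66 + 22\right) = 53 \cdot 88 = 4664$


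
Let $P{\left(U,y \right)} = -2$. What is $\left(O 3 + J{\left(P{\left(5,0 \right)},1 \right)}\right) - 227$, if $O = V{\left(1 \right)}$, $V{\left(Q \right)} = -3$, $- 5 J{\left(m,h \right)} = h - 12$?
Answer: $- \frac{1169}{5} \approx -233.8$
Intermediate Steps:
$J{\left(m,h \right)} = \frac{12}{5} - \frac{h}{5}$ ($J{\left(m,h \right)} = - \frac{h - 12}{5} = - \frac{-12 + h}{5} = \frac{12}{5} - \frac{h}{5}$)
$O = -3$
$\left(O 3 + J{\left(P{\left(5,0 \right)},1 \right)}\right) - 227 = \left(\left(-3\right) 3 + \left(\frac{12}{5} - \frac{1}{5}\right)\right) - 227 = \left(-9 + \left(\frac{12}{5} - \frac{1}{5}\right)\right) - 227 = \left(-9 + \frac{11}{5}\right) - 227 = - \frac{34}{5} - 227 = - \frac{1169}{5}$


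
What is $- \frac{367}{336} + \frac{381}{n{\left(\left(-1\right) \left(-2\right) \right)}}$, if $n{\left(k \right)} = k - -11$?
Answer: $\frac{123245}{4368} \approx 28.215$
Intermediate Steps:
$n{\left(k \right)} = 11 + k$ ($n{\left(k \right)} = k + 11 = 11 + k$)
$- \frac{367}{336} + \frac{381}{n{\left(\left(-1\right) \left(-2\right) \right)}} = - \frac{367}{336} + \frac{381}{11 - -2} = \left(-367\right) \frac{1}{336} + \frac{381}{11 + 2} = - \frac{367}{336} + \frac{381}{13} = \frac{123245}{4368}$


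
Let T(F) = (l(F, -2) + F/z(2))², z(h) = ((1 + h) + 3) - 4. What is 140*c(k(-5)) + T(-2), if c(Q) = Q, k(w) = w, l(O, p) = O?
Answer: -691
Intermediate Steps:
z(h) = h (z(h) = (4 + h) - 4 = h)
T(F) = 9*F²/4 (T(F) = (F + F/2)² = (3*F/2)² = 9*F²/4)
140*c(k(-5)) + T(-2) = 140*(-5) + (9/4)*(-2)² = -700 + (9/4)*4 = -700 + 9 = -691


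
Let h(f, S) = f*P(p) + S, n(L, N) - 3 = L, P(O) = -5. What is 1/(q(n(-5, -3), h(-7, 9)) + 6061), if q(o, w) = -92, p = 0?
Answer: 1/5969 ≈ 0.00016753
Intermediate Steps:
n(L, N) = 3 + L
h(f, S) = S - 5*f (h(f, S) = f*(-5) + S = -5*f + S = S - 5*f)
1/(q(n(-5, -3), h(-7, 9)) + 6061) = 1/(-92 + 6061) = 1/5969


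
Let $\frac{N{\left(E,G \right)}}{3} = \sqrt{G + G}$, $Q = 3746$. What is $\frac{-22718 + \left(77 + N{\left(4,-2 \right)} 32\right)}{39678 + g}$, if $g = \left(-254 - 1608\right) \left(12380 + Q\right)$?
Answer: $\frac{22641}{29986934} - \frac{96 i}{14993467} \approx 0.00075503 - 6.4028 \cdot 10^{-6} i$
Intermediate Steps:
$g = -30026612$ ($g = \left(-254 - 1608\right) \left(12380 + 3746\right) = \left(-1862\right) 16126 = -30026612$)
$N{\left(E,G \right)} = 3 \sqrt{2} \sqrt{G}$ ($N{\left(E,G \right)} = 3 \sqrt{G + G} = 3 \sqrt{2 G} = 3 \sqrt{2} \sqrt{G}$)
$\frac{-22718 + \left(77 + N{\left(4,-2 \right)} 32\right)}{39678 + g} = \frac{-22718 + \left(77 + 3 \sqrt{2} \sqrt{-2} \cdot 32\right)}{39678 - 30026612} = \frac{-22718 + \left(77 + 3 \sqrt{2} i \sqrt{2} \cdot 32\right)}{-29986934} = \left(-22718 + \left(77 + 6 i 32\right)\right) \left(- \frac{1}{29986934}\right) = \left(-22718 + \left(77 + 192 i\right)\right) \left(- \frac{1}{29986934}\right) = \left(-22641 + 192 i\right) \left(- \frac{1}{29986934}\right) = \frac{22641}{29986934} - \frac{96 i}{14993467}$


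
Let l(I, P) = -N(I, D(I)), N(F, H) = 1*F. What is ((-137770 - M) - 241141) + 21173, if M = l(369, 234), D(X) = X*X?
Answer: -357369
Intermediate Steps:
D(X) = X²
N(F, H) = F
l(I, P) = -I
M = -369 (M = -1*369 = -369)
((-137770 - M) - 241141) + 21173 = ((-137770 - 1*(-369)) - 241141) + 21173 = ((-137770 + 369) - 241141) + 21173 = (-137401 - 241141) + 21173 = -378542 + 21173 = -357369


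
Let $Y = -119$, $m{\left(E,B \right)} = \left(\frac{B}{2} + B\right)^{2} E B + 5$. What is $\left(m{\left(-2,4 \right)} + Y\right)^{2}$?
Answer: $161604$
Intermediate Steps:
$m{\left(E,B \right)} = 5 + \frac{9 E B^{3}}{4}$ ($m{\left(E,B \right)} = \left(B \frac{1}{2} + B\right)^{2} E B + 5 = \left(\frac{B}{2} + B\right)^{2} E B + 5 = \left(\frac{3 B}{2}\right)^{2} E B + 5 = \frac{9 B^{2}}{4} E B + 5 = \frac{9 E B^{2}}{4} B + 5 = \frac{9 E B^{3}}{4} + 5 = 5 + \frac{9 E B^{3}}{4}$)
$\left(m{\left(-2,4 \right)} + Y\right)^{2} = \left(\left(5 + \frac{9}{4} \left(-2\right) 4^{3}\right) - 119\right)^{2} = \left(\left(5 + \frac{9}{4} \left(-2\right) 64\right) - 119\right)^{2} = \left(\left(5 - 288\right) - 119\right)^{2} = \left(-283 - 119\right)^{2} = \left(-402\right)^{2} = 161604$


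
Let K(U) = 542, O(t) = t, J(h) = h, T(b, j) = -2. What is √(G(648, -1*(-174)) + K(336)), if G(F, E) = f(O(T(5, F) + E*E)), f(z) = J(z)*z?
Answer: √916515618 ≈ 30274.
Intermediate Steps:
f(z) = z² (f(z) = z*z = z²)
G(F, E) = (-2 + E²)² (G(F, E) = (-2 + E*E)² = (-2 + E²)²)
√(G(648, -1*(-174)) + K(336)) = √((-2 + (-1*(-174))²)² + 542) = √((-2 + 174²)² + 542) = √((-2 + 30276)² + 542) = √(30274² + 542) = √(916515076 + 542) = √916515618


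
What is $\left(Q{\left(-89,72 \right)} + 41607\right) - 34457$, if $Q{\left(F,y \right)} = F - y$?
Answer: $6989$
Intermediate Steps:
$\left(Q{\left(-89,72 \right)} + 41607\right) - 34457 = \left(\left(-89 - 72\right) + 41607\right) - 34457 = \left(-161 + 41607\right) - 34457 = 41446 - 34457 = 6989$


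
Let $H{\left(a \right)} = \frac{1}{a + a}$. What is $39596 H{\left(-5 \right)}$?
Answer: $- \frac{19798}{5} \approx -3959.6$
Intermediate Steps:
$H{\left(a \right)} = \frac{1}{2 a}$
$39596 H{\left(-5 \right)} = 39596 \frac{1}{2 \left(-5\right)} = 39596 \cdot \frac{1}{2} \left(- \frac{1}{5}\right) = 39596 \left(- \frac{1}{10}\right) = - \frac{19798}{5}$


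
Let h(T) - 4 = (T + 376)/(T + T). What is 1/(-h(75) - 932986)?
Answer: -150/139948951 ≈ -1.0718e-6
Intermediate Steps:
h(T) = 4 + (376 + T)/(2*T) (h(T) = 4 + (T + 376)/(T + T) = 4 + (376 + T)/((2*T)) = 4 + (376 + T)*(1/(2*T)) = 4 + (376 + T)/(2*T))
1/(-h(75) - 932986) = 1/(-(9/2 + 188/75) - 932986) = 1/(-1*1051/150 - 932986) = 1/(-1051/150 - 932986) = 1/(-139948951/150) = -150/139948951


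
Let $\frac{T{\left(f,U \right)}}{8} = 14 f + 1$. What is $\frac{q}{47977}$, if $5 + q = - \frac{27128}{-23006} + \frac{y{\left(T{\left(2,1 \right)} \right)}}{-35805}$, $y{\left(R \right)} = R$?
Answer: $- \frac{1576334251}{19760043026955} \approx -7.9774 \cdot 10^{-5}$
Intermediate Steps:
$T{\left(f,U \right)} = 8 + 112 f$ ($T{\left(f,U \right)} = 8 \left(14 f + 1\right) = 8 \left(1 + 14 f\right) = 8 + 112 f$)
$q = - \frac{1576334251}{411864915}$ ($q = -5 + \left(- \frac{27128}{-23006} + \frac{8 + 112 \cdot 2}{-35805}\right) = -5 + \left(\left(-27128\right) \left(- \frac{1}{23006}\right) + \left(8 + 224\right) \left(- \frac{1}{35805}\right)\right) = -5 + \left(\frac{13564}{11503} + 232 \left(- \frac{1}{35805}\right)\right) = -5 + \left(\frac{13564}{11503} - \frac{232}{35805}\right) = -5 + \frac{482990324}{411864915} = - \frac{1576334251}{411864915} \approx -3.8273$)
$\frac{q}{47977} = - \frac{1576334251}{411864915 \cdot 47977} = \left(- \frac{1576334251}{411864915}\right) \frac{1}{47977} = - \frac{1576334251}{19760043026955}$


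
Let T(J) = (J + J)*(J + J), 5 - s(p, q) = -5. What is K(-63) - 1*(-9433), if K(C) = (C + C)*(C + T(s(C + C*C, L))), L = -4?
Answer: -33029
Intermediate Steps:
s(p, q) = 10 (s(p, q) = 5 - 1*(-5) = 5 + 5 = 10)
T(J) = 4*J² (T(J) = (2*J)*(2*J) = 4*J²)
K(C) = 2*C*(400 + C) (K(C) = (C + C)*(C + 4*10²) = (2*C)*(C + 4*100) = (2*C)*(C + 400) = (2*C)*(400 + C) = 2*C*(400 + C))
K(-63) - 1*(-9433) = 2*(-63)*(400 - 63) - 1*(-9433) = 2*(-63)*337 + 9433 = -42462 + 9433 = -33029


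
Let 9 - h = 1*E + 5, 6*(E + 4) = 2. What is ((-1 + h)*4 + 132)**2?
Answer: 226576/9 ≈ 25175.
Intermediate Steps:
E = -11/3 (E = -4 + (1/6)*2 = -4 + 1/3 = -11/3 ≈ -3.6667)
h = 23/3 (h = 9 - (1*(-11/3) + 5) = 9 - (-11/3 + 5) = 9 - 1*4/3 = 9 - 4/3 = 23/3 ≈ 7.6667)
((-1 + h)*4 + 132)**2 = ((-1 + 23/3)*4 + 132)**2 = ((20/3)*4 + 132)**2 = (80/3 + 132)**2 = (476/3)**2 = 226576/9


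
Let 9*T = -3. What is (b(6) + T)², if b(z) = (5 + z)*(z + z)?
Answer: 156025/9 ≈ 17336.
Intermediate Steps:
b(z) = 2*z*(5 + z) (b(z) = (5 + z)*(2*z) = 2*z*(5 + z))
T = -⅓ (T = (⅑)*(-3) = -⅓ ≈ -0.33333)
(b(6) + T)² = (2*6*(5 + 6) - ⅓)² = (2*6*11 - ⅓)² = (132 - ⅓)² = (395/3)² = 156025/9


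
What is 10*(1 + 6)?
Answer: 70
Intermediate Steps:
10*(1 + 6) = 10*7 = 70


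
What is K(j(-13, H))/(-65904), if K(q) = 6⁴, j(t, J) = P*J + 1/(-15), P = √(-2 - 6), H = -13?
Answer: -27/1373 ≈ -0.019665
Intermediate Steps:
P = 2*I*√2 (P = √(-8) = 2*I*√2 ≈ 2.8284*I)
j(t, J) = -1/15 + 2*I*J*√2 (j(t, J) = (2*I*√2)*J + 1/(-15) = 2*I*J*√2 - 1/15 = -1/15 + 2*I*J*√2)
K(q) = 1296
K(j(-13, H))/(-65904) = 1296/(-65904) = 1296*(-1/65904) = -27/1373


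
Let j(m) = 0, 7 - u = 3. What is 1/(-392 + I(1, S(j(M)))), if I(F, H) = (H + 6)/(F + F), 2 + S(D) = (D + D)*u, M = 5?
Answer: -1/390 ≈ -0.0025641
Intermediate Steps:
u = 4 (u = 7 - 1*3 = 7 - 3 = 4)
S(D) = -2 + 8*D (S(D) = -2 + (D + D)*4 = -2 + (2*D)*4 = -2 + 8*D)
I(F, H) = (6 + H)/(2*F) (I(F, H) = (6 + H)/((2*F)) = (6 + H)*(1/(2*F)) = (6 + H)/(2*F))
1/(-392 + I(1, S(j(M)))) = 1/(-392 + (½)*(6 + (-2 + 8*0))/1) = 1/(-392 + (½)*1*(6 + (-2 + 0))) = 1/(-392 + (½)*1*(6 - 2)) = 1/(-392 + (½)*1*4) = 1/(-392 + 2) = 1/(-390) = -1/390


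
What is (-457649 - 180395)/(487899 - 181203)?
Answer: -159511/76674 ≈ -2.0804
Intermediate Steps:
(-457649 - 180395)/(487899 - 181203) = -638044/306696 = -638044*1/306696 = -159511/76674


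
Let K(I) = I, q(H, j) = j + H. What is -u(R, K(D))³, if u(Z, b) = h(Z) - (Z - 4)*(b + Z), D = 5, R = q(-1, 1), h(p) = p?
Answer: -8000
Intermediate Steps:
q(H, j) = H + j
R = 0 (R = -1 + 1 = 0)
u(Z, b) = Z - (-4 + Z)*(Z + b) (u(Z, b) = Z - (Z - 4)*(b + Z) = Z - (-4 + Z)*(Z + b))
-u(R, K(D))³ = -(-1*0² + 4*5 + 5*0 - 1*0*5)³ = -(-1*0 + 20 + 0 + 0)³ = -(0 + 20 + 0 + 0)³ = -1*20³ = -1*8000 = -8000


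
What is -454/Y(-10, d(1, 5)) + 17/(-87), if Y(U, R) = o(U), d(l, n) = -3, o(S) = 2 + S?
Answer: 19681/348 ≈ 56.555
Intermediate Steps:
Y(U, R) = 2 + U
-454/Y(-10, d(1, 5)) + 17/(-87) = -454/(2 - 10) + 17/(-87) = -454/(-8) + 17*(-1/87) = -454*(-⅛) - 17/87 = 227/4 - 17/87 = 19681/348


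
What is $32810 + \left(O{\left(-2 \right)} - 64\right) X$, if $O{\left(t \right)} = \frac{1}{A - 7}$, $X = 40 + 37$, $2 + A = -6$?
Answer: $\frac{418153}{15} \approx 27877.0$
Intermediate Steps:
$A = -8$ ($A = -2 - 6 = -8$)
$X = 77$
$O{\left(t \right)} = - \frac{1}{15}$ ($O{\left(t \right)} = \frac{1}{-8 - 7} = \frac{1}{-15} = - \frac{1}{15}$)
$32810 + \left(O{\left(-2 \right)} - 64\right) X = 32810 + \left(- \frac{1}{15} - 64\right) 77 = 32810 - \frac{73997}{15} = \frac{418153}{15}$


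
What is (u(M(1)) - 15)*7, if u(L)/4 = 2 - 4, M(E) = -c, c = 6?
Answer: -161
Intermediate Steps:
M(E) = -6 (M(E) = -1*6 = -6)
u(L) = -8 (u(L) = 4*(2 - 4) = 4*(-2) = -8)
(u(M(1)) - 15)*7 = (-8 - 15)*7 = -23*7 = -161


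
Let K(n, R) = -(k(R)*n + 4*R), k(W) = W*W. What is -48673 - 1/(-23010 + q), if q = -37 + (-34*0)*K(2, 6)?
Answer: -1121766630/23047 ≈ -48673.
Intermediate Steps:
k(W) = W**2
K(n, R) = -4*R - n*R**2 (K(n, R) = -(R**2*n + 4*R) = -(n*R**2 + 4*R) = -(4*R + n*R**2) = -4*R - n*R**2)
q = -37 (q = -37 + (-34*0)*(6*(-4 - 1*6*2)) = -37 + 0*(6*(-4 - 12)) = -37 + 0*(6*(-16)) = -37 + 0*(-96) = -37 + 0 = -37)
-48673 - 1/(-23010 + q) = -48673 - 1/(-23010 - 37) = -48673 - 1/(-23047) = -48673 - 1*(-1/23047) = -48673 + 1/23047 = -1121766630/23047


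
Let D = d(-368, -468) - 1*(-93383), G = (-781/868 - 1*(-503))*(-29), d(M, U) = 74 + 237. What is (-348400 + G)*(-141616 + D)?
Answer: 1078416379341/62 ≈ 1.7394e+10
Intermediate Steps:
d(M, U) = 311
G = -12638867/868 (G = (-781*1/868 + 503)*(-29) = (-781/868 + 503)*(-29) = (435823/868)*(-29) = -12638867/868 ≈ -14561.)
D = 93694 (D = 311 - 1*(-93383) = 311 + 93383 = 93694)
(-348400 + G)*(-141616 + D) = (-348400 - 12638867/868)*(-141616 + 93694) = -315050067/868*(-47922) = 1078416379341/62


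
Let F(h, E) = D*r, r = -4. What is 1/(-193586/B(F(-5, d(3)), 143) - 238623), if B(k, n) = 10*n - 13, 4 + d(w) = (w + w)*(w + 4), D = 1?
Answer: -1417/338322377 ≈ -4.1883e-6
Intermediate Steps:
d(w) = -4 + 2*w*(4 + w) (d(w) = -4 + (w + w)*(w + 4) = -4 + (2*w)*(4 + w) = -4 + 2*w*(4 + w))
F(h, E) = -4 (F(h, E) = 1*(-4) = -4)
B(k, n) = -13 + 10*n
1/(-193586/B(F(-5, d(3)), 143) - 238623) = 1/(-193586/(-13 + 10*143) - 238623) = 1/(-193586/(-13 + 1430) - 238623) = 1/(-193586/1417 - 238623) = 1/(-338322377/1417) = -1417/338322377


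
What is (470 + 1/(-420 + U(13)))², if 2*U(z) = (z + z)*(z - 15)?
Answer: 43940125161/198916 ≈ 2.2090e+5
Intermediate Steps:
U(z) = z*(-15 + z) (U(z) = ((z + z)*(z - 15))/2 = ((2*z)*(-15 + z))/2 = (2*z*(-15 + z))/2 = z*(-15 + z))
(470 + 1/(-420 + U(13)))² = (470 + 1/(-420 + 13*(-15 + 13)))² = (470 + 1/(-420 + 13*(-2)))² = (470 + 1/(-420 - 26))² = (470 + 1/(-446))² = (470 - 1/446)² = (209619/446)² = 43940125161/198916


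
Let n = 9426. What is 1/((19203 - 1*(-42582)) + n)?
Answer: 1/71211 ≈ 1.4043e-5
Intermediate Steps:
1/((19203 - 1*(-42582)) + n) = 1/((19203 - 1*(-42582)) + 9426) = 1/((19203 + 42582) + 9426) = 1/(61785 + 9426) = 1/71211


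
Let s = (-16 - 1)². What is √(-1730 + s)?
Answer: I*√1441 ≈ 37.961*I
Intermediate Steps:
s = 289 (s = (-17)² = 289)
√(-1730 + s) = √(-1730 + 289) = √(-1441) = I*√1441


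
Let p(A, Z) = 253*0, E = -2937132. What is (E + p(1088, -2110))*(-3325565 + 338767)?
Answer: 8772619983336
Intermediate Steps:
p(A, Z) = 0
(E + p(1088, -2110))*(-3325565 + 338767) = (-2937132 + 0)*(-3325565 + 338767) = -2937132*(-2986798) = 8772619983336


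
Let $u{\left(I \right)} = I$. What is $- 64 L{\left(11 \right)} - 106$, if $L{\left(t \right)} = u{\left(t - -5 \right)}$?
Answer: $-1130$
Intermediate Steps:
$L{\left(t \right)} = 5 + t$ ($L{\left(t \right)} = t - -5 = t + 5 = 5 + t$)
$- 64 L{\left(11 \right)} - 106 = - 64 \left(5 + 11\right) - 106 = \left(-64\right) 16 - 106 = -1024 - 106 = -1130$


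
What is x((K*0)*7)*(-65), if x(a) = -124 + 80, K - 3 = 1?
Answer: 2860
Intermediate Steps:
K = 4 (K = 3 + 1 = 4)
x(a) = -44
x((K*0)*7)*(-65) = -44*(-65) = 2860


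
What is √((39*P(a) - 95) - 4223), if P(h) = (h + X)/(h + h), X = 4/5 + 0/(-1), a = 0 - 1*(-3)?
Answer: I*√429330/10 ≈ 65.523*I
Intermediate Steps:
a = 3 (a = 0 + 3 = 3)
X = ⅘ (X = 4*(⅕) + 0*(-1) = ⅘ + 0 = ⅘ ≈ 0.80000)
P(h) = (⅘ + h)/(2*h) (P(h) = (h + ⅘)/(h + h) = (⅘ + h)/((2*h)) = (⅘ + h)*(1/(2*h)) = (⅘ + h)/(2*h))
√((39*P(a) - 95) - 4223) = √((39*((⅒)*(4 + 5*3)/3) - 95) - 4223) = √((39*((⅒)*(⅓)*(4 + 15)) - 95) - 4223) = √((39*((⅒)*(⅓)*19) - 95) - 4223) = √((39*(19/30) - 95) - 4223) = √((247/10 - 95) - 4223) = √(-703/10 - 4223) = √(-42933/10) = I*√429330/10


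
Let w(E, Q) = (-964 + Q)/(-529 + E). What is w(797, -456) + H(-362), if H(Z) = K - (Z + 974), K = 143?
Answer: -31778/67 ≈ -474.30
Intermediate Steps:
w(E, Q) = (-964 + Q)/(-529 + E)
H(Z) = -831 - Z (H(Z) = 143 - (Z + 974) = 143 - (974 + Z) = 143 + (-974 - Z) = -831 - Z)
w(797, -456) + H(-362) = (-964 - 456)/(-529 + 797) + (-831 - 1*(-362)) = -1420/268 + (-831 + 362) = (1/268)*(-1420) - 469 = -355/67 - 469 = -31778/67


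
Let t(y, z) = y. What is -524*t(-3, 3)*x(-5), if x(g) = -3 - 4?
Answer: -11004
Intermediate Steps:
x(g) = -7
-524*t(-3, 3)*x(-5) = -(-1572)*(-7) = -524*21 = -11004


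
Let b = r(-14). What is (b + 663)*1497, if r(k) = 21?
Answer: 1023948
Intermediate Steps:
b = 21
(b + 663)*1497 = (21 + 663)*1497 = 684*1497 = 1023948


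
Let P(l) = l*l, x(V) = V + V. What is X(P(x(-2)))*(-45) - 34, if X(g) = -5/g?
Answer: -319/16 ≈ -19.938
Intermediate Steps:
x(V) = 2*V
P(l) = l²
X(P(x(-2)))*(-45) - 34 = -5/((2*(-2))²)*(-45) - 34 = -5/((-4)²)*(-45) - 34 = -5/16*(-45) - 34 = 225/16 - 34 = -319/16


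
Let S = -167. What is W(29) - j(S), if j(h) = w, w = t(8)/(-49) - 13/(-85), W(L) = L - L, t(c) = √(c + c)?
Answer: -297/4165 ≈ -0.071308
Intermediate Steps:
t(c) = √2*√c (t(c) = √(2*c) = √2*√c)
W(L) = 0
w = 297/4165 (w = (√2*√8)/(-49) - 13/(-85) = (√2*(2*√2))*(-1/49) - 13*(-1/85) = 4*(-1/49) + 13/85 = -4/49 + 13/85 = 297/4165 ≈ 0.071308)
j(h) = 297/4165
W(29) - j(S) = 0 - 1*297/4165 = 0 - 297/4165 = -297/4165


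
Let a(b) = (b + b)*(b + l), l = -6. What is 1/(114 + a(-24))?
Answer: 1/1554 ≈ 0.00064350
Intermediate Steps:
a(b) = 2*b*(-6 + b) (a(b) = (b + b)*(b - 6) = (2*b)*(-6 + b) = 2*b*(-6 + b))
1/(114 + a(-24)) = 1/(114 + 2*(-24)*(-6 - 24)) = 1/(114 + 2*(-24)*(-30)) = 1/(114 + 1440) = 1/1554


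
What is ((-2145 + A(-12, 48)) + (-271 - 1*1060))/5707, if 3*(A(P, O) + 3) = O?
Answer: -3463/5707 ≈ -0.60680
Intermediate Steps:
A(P, O) = -3 + O/3
((-2145 + A(-12, 48)) + (-271 - 1*1060))/5707 = ((-2145 + (-3 + (⅓)*48)) + (-271 - 1*1060))/5707 = ((-2145 + (-3 + 16)) + (-271 - 1060))*(1/5707) = ((-2145 + 13) - 1331)*(1/5707) = (-2132 - 1331)*(1/5707) = -3463*1/5707 = -3463/5707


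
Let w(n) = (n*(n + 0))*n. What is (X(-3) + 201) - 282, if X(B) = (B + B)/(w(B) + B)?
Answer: -404/5 ≈ -80.800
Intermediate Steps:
w(n) = n³ (w(n) = (n*n)*n = n²*n = n³)
X(B) = 2*B/(B + B³) (X(B) = (B + B)/(B³ + B) = (2*B)/(B + B³) = 2*B/(B + B³))
(X(-3) + 201) - 282 = (2/(1 + (-3)²) + 201) - 282 = (2/(1 + 9) + 201) - 282 = (2/10 + 201) - 282 = (2*(⅒) + 201) - 282 = (⅕ + 201) - 282 = 1006/5 - 282 = -404/5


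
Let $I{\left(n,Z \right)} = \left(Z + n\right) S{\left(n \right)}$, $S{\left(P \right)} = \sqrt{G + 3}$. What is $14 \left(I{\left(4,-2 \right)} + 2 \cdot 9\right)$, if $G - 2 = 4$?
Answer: $336$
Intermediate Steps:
$G = 6$ ($G = 2 + 4 = 6$)
$S{\left(P \right)} = 3$ ($S{\left(P \right)} = \sqrt{6 + 3} = \sqrt{9} = 3$)
$I{\left(n,Z \right)} = 3 Z + 3 n$ ($I{\left(n,Z \right)} = \left(Z + n\right) 3 = 3 Z + 3 n$)
$14 \left(I{\left(4,-2 \right)} + 2 \cdot 9\right) = 14 \left(\left(3 \left(-2\right) + 3 \cdot 4\right) + 2 \cdot 9\right) = 14 \left(\left(-6 + 12\right) + 18\right) = 14 \left(6 + 18\right) = 14 \cdot 24 = 336$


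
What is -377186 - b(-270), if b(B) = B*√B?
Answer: -377186 + 810*I*√30 ≈ -3.7719e+5 + 4436.6*I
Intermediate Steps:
b(B) = B^(3/2)
-377186 - b(-270) = -377186 - (-270)^(3/2) = -377186 - (-810)*I*√30 = -377186 + 810*I*√30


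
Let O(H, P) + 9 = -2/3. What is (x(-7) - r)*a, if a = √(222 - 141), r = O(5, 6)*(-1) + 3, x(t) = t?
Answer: -177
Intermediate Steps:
O(H, P) = -29/3 (O(H, P) = -9 - 2/3 = -9 - 2*⅓ = -9 - ⅔ = -29/3)
r = 38/3 (r = -29/3*(-1) + 3 = 29/3 + 3 = 38/3 ≈ 12.667)
a = 9 (a = √81 = 9)
(x(-7) - r)*a = (-7 - 1*38/3)*9 = (-7 - 38/3)*9 = -59/3*9 = -177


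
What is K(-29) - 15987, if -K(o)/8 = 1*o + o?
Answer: -15523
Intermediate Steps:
K(o) = -16*o (K(o) = -8*(1*o + o) = -8*(o + o) = -16*o)
K(-29) - 15987 = -16*(-29) - 15987 = 464 - 15987 = -15523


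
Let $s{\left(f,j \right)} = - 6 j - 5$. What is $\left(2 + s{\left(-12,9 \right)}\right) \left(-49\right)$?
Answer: $2793$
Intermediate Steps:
$s{\left(f,j \right)} = -5 - 6 j$
$\left(2 + s{\left(-12,9 \right)}\right) \left(-49\right) = \left(2 - 59\right) \left(-49\right) = \left(-57\right) \left(-49\right) = 2793$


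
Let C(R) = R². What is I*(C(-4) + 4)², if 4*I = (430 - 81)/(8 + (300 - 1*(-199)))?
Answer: 34900/507 ≈ 68.836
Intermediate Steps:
I = 349/2028 (I = ((430 - 81)/(8 + (300 - 1*(-199))))/4 = (349/(8 + (300 + 199)))/4 = (349/(8 + 499))/4 = (349/507)/4 = (349*(1/507))/4 = (¼)*(349/507) = 349/2028 ≈ 0.17209)
I*(C(-4) + 4)² = 349*((-4)² + 4)²/2028 = 349*(16 + 4)²/2028 = (349/2028)*20² = (349/2028)*400 = 34900/507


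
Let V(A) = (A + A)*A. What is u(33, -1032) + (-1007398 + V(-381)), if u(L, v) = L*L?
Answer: -715987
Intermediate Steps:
u(L, v) = L²
V(A) = 2*A² (V(A) = (2*A)*A = 2*A²)
u(33, -1032) + (-1007398 + V(-381)) = 33² + (-1007398 + 2*(-381)²) = 1089 + (-1007398 + 2*145161) = 1089 + (-1007398 + 290322) = 1089 - 717076 = -715987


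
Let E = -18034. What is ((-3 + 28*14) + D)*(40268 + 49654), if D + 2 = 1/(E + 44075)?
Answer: 906222046296/26041 ≈ 3.4800e+7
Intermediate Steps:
D = -52081/26041 (D = -2 + 1/(-18034 + 44075) = -2 + 1/26041 = -52081/26041 ≈ -2.0000)
((-3 + 28*14) + D)*(40268 + 49654) = ((-3 + 28*14) - 52081/26041)*(40268 + 49654) = ((-3 + 392) - 52081/26041)*89922 = (389 - 52081/26041)*89922 = (10077868/26041)*89922 = 906222046296/26041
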